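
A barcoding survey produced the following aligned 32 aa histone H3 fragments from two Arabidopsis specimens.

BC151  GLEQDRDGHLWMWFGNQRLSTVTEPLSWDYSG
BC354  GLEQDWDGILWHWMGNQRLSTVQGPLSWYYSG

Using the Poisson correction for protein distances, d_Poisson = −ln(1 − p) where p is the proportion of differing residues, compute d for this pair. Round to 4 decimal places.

The sequences differ at positions 6 (R/W), 9 (H/I), 12 (M/H), 14 (F/M), 23 (T/Q), 24 (E/G), 29 (D/Y).
p = 7/32 = 0.218750.
d = −ln(1 − 0.218750) = −ln(0.781250) = 0.2469.

0.2469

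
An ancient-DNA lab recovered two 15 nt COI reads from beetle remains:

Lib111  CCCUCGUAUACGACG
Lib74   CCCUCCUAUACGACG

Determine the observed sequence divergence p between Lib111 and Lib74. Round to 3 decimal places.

The sequences differ at position 6 (G/C).
There are 1 differences over 15 sites, so p = 1/15 = 0.067.

0.067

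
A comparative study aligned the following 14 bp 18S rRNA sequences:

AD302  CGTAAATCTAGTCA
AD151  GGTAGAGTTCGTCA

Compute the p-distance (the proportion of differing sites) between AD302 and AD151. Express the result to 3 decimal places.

0.357

Differing sites — 1:C/G; 5:A/G; 7:T/G; 8:C/T; 10:A/C.
There are 5 differences over 14 sites, so p = 5/14 = 0.357.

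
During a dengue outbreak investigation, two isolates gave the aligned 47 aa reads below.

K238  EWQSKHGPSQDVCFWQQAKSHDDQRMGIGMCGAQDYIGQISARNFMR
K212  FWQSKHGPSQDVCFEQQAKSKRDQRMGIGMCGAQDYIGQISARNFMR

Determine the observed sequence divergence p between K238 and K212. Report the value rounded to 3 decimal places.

Mismatches occur at site 1 (E↔F), site 15 (W↔E), site 21 (H↔K), site 22 (D↔R).
There are 4 differences over 47 sites, so p = 4/47 = 0.085.

0.085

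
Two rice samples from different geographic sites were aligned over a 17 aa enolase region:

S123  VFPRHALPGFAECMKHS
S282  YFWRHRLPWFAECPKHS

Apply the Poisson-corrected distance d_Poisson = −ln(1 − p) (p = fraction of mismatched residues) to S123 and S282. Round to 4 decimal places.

The sequences differ at positions 1 (V/Y), 3 (P/W), 6 (A/R), 9 (G/W), 14 (M/P).
p = 5/17 = 0.294118.
d = −ln(1 − 0.294118) = −ln(0.705882) = 0.3483.

0.3483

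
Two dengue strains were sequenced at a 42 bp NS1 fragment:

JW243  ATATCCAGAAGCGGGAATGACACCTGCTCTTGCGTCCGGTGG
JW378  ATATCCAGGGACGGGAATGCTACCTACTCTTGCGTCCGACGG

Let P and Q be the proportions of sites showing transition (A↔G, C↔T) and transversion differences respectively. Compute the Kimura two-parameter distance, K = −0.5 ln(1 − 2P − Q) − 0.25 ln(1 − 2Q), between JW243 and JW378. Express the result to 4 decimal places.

The sequences differ at positions 9 (A/G, transition), 10 (A/G, transition), 11 (G/A, transition), 20 (A/C, transversion), 21 (C/T, transition), 26 (G/A, transition), 39 (G/A, transition), 40 (T/C, transition).
Of the 8 differences, 7 transitions and 1 transversion over 42 sites: P = 7/42 = 0.166667, Q = 1/42 = 0.023810.
d = −0.5·ln(0.642856) − 0.25·ln(0.952380) = −0.5·(-0.441835) − 0.25·(-0.048791) = 0.2331.

0.2331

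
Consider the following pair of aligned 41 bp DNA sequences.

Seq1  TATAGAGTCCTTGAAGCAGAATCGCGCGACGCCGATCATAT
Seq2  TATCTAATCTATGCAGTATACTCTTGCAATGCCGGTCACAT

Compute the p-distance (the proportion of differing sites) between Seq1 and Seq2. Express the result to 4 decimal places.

The sequences differ at positions 4 (A/C), 5 (G/T), 7 (G/A), 10 (C/T), 11 (T/A), 14 (A/C), 17 (C/T), 19 (G/T), 21 (A/C), 24 (G/T), 25 (C/T), 28 (G/A), 30 (C/T), 35 (A/G), 39 (T/C).
There are 15 differences over 41 sites, so p = 15/41 = 0.3659.

0.3659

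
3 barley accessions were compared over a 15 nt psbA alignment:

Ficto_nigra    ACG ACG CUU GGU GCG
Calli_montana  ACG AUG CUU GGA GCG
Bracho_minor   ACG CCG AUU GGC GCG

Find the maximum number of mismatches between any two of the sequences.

4

Pairwise Hamming distances:
  Ficto_nigra vs Calli_montana: 2
  Ficto_nigra vs Bracho_minor: 3
  Calli_montana vs Bracho_minor: 4
The largest is 4, between Calli_montana and Bracho_minor.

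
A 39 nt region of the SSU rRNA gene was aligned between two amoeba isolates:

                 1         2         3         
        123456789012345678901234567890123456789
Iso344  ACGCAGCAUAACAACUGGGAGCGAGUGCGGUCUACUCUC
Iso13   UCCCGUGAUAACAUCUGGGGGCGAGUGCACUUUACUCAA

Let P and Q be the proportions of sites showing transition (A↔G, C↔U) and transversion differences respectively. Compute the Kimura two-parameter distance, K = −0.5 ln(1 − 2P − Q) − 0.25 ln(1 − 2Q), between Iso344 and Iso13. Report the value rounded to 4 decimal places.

0.3961

Mismatches occur at site 1 (A→U, transversion), site 3 (G→C, transversion), site 5 (A→G, transition), site 6 (G→U, transversion), site 7 (C→G, transversion), site 14 (A→U, transversion), site 20 (A→G, transition), site 29 (G→A, transition), site 30 (G→C, transversion), site 32 (C→U, transition), site 38 (U→A, transversion), site 39 (C→A, transversion).
Of the 12 differences, 4 transitions and 8 transversions over 39 sites: P = 4/39 = 0.102564, Q = 8/39 = 0.205128.
d = −0.5·ln(0.589744) − 0.25·ln(0.589744) = −0.5·(-0.528067) − 0.25·(-0.528067) = 0.3961.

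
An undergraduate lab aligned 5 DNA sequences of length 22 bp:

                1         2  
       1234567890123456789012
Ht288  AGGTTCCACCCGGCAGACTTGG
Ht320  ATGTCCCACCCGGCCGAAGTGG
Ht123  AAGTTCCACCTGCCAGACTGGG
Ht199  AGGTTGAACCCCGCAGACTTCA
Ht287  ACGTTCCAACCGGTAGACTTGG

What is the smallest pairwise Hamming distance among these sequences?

Pairwise Hamming distances:
  Ht288 vs Ht320: 5
  Ht288 vs Ht123: 4
  Ht288 vs Ht199: 5
  Ht288 vs Ht287: 3
  Ht320 vs Ht123: 8
  Ht320 vs Ht199: 10
  Ht320 vs Ht287: 7
  Ht123 vs Ht199: 9
  Ht123 vs Ht287: 6
  Ht199 vs Ht287: 8
The smallest is 3, between Ht288 and Ht287.

3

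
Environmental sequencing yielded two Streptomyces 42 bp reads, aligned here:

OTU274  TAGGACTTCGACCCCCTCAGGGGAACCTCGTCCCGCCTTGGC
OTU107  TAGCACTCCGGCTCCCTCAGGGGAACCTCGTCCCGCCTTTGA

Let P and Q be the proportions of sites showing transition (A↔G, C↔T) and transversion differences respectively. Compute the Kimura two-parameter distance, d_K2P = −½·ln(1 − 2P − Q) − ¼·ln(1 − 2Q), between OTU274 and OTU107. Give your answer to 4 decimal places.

0.1591

Differing sites — 4:G/C (Tv); 8:T/C (Ti); 11:A/G (Ti); 13:C/T (Ti); 40:G/T (Tv); 42:C/A (Tv).
Of the 6 differences, 3 transitions and 3 transversions over 42 sites: P = 3/42 = 0.071429, Q = 3/42 = 0.071429.
d = −0.5·ln(0.785713) − 0.25·ln(0.857142) = −0.5·(-0.241164) − 0.25·(-0.154152) = 0.1591.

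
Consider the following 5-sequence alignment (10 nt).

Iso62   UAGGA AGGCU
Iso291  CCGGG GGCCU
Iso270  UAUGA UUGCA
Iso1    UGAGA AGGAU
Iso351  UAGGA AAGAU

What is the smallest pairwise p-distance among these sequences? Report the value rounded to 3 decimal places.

0.200

Pairwise Hamming distances:
  Iso62 vs Iso291: 5
  Iso62 vs Iso270: 4
  Iso62 vs Iso1: 3
  Iso62 vs Iso351: 2
  Iso291 vs Iso270: 8
  Iso291 vs Iso1: 7
  Iso291 vs Iso351: 7
  Iso270 vs Iso1: 6
  Iso270 vs Iso351: 5
  Iso1 vs Iso351: 3
The smallest is 2 mismatches, between Iso62 and Iso351; p = 2/10 = 0.200.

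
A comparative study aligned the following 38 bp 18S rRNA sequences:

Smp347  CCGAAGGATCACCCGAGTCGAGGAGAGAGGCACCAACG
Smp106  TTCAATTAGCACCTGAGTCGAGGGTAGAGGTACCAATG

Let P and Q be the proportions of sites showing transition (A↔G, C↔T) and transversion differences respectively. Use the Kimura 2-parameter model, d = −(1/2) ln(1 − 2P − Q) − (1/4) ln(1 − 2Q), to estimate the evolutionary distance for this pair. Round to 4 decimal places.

Differing sites — 1:C/T (Ti); 2:C/T (Ti); 3:G/C (Tv); 6:G/T (Tv); 7:G/T (Tv); 9:T/G (Tv); 14:C/T (Ti); 24:A/G (Ti); 25:G/T (Tv); 31:C/T (Ti); 37:C/T (Ti).
Of the 11 differences, 6 transitions and 5 transversions over 38 sites: P = 6/38 = 0.157895, Q = 5/38 = 0.131579.
d = −0.5·ln(0.552631) − 0.25·ln(0.736842) = −0.5·(-0.593065) − 0.25·(-0.305382) = 0.3729.

0.3729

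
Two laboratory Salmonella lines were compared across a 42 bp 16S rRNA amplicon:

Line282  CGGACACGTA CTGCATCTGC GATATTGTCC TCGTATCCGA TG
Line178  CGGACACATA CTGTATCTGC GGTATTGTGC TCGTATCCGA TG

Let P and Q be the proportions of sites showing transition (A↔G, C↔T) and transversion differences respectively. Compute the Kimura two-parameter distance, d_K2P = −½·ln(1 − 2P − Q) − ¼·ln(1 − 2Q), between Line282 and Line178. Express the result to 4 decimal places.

0.1034

Mismatches occur at site 8 (G/A, transition), site 14 (C/T, transition), site 22 (A/G, transition), site 29 (C/G, transversion).
Of the 4 differences, 3 transitions and 1 transversion over 42 sites: P = 3/42 = 0.071429, Q = 1/42 = 0.023810.
d = −0.5·ln(0.833332) − 0.25·ln(0.952380) = −0.5·(-0.182323) − 0.25·(-0.048791) = 0.1034.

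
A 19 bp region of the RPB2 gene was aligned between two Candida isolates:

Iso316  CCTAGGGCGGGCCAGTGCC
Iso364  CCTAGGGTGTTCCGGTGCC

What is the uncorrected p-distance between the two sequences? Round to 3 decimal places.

0.211

Differing sites — 8:C/T; 10:G/T; 11:G/T; 14:A/G.
There are 4 differences over 19 sites, so p = 4/19 = 0.211.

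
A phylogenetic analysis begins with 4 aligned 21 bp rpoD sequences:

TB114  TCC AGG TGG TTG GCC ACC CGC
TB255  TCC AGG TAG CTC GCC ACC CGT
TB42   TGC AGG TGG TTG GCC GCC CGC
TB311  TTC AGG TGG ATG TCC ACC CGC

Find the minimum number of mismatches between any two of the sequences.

Pairwise Hamming distances:
  TB114 vs TB255: 4
  TB114 vs TB42: 2
  TB114 vs TB311: 3
  TB255 vs TB42: 6
  TB255 vs TB311: 6
  TB42 vs TB311: 4
The smallest is 2, between TB114 and TB42.

2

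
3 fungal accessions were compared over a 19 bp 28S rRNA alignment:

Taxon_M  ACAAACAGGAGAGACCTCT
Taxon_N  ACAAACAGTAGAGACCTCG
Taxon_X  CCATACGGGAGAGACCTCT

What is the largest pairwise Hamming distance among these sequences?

5

Pairwise Hamming distances:
  Taxon_M vs Taxon_N: 2
  Taxon_M vs Taxon_X: 3
  Taxon_N vs Taxon_X: 5
The largest is 5, between Taxon_N and Taxon_X.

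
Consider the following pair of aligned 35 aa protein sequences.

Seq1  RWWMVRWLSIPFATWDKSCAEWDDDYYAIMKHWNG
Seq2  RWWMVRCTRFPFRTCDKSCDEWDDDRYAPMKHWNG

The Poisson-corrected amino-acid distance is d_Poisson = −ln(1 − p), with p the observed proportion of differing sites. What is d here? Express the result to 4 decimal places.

Differing sites — 7:W/C; 8:L/T; 9:S/R; 10:I/F; 13:A/R; 15:W/C; 20:A/D; 26:Y/R; 29:I/P.
p = 9/35 = 0.257143.
d = −ln(1 − 0.257143) = −ln(0.742857) = 0.2973.

0.2973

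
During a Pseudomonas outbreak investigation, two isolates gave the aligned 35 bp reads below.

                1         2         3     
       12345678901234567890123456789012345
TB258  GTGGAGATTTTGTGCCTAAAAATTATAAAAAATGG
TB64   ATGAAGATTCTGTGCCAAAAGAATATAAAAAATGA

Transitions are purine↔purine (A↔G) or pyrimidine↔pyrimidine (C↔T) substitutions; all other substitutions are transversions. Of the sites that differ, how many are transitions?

5

Mismatches occur at site 1 (G↔A, transition), site 4 (G↔A, transition), site 10 (T↔C, transition), site 17 (T↔A, transversion), site 21 (A↔G, transition), site 23 (T↔A, transversion), site 35 (G↔A, transition).
Of the 7 differences, 5 transitions and 2 transversions, so the answer is 5.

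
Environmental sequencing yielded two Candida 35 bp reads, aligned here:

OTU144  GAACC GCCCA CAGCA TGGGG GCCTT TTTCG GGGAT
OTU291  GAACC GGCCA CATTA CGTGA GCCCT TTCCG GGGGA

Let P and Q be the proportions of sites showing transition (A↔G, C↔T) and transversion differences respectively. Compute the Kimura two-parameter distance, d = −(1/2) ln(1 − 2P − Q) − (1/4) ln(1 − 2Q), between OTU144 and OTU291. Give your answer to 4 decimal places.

Differing sites — 7:C/G (Tv); 13:G/T (Tv); 14:C/T (Ti); 16:T/C (Ti); 18:G/T (Tv); 20:G/A (Ti); 24:T/C (Ti); 28:T/C (Ti); 34:A/G (Ti); 35:T/A (Tv).
Of the 10 differences, 6 transitions and 4 transversions over 35 sites: P = 6/35 = 0.171429, Q = 4/35 = 0.114286.
d = −0.5·ln(0.542856) − 0.25·ln(0.771428) = −0.5·(-0.610911) − 0.25·(-0.259512) = 0.3703.

0.3703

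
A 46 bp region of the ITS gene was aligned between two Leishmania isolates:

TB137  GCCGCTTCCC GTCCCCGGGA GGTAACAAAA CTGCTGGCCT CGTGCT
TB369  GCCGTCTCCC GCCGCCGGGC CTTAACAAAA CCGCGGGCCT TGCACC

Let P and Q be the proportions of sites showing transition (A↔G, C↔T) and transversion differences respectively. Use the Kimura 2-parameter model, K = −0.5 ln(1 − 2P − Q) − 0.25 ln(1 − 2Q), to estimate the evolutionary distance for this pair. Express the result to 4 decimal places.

0.3662

Differing sites — 5:C/T (Ti); 6:T/C (Ti); 12:T/C (Ti); 14:C/G (Tv); 20:A/C (Tv); 21:G/C (Tv); 22:G/T (Tv); 32:T/C (Ti); 35:T/G (Tv); 41:C/T (Ti); 43:T/C (Ti); 44:G/A (Ti); 46:T/C (Ti).
Of the 13 differences, 8 transitions and 5 transversions over 46 sites: P = 8/46 = 0.173913, Q = 5/46 = 0.108696.
d = −0.5·ln(0.543478) − 0.25·ln(0.782608) = −0.5·(-0.609766) − 0.25·(-0.245123) = 0.3662.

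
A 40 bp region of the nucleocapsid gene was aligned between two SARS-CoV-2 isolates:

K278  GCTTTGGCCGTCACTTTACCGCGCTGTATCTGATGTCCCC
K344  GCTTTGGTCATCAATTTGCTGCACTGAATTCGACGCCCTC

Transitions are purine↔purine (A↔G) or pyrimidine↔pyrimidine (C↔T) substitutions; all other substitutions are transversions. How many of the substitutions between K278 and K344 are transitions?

Mismatches occur at site 8 (C→T, transition), site 10 (G→A, transition), site 14 (C→A, transversion), site 18 (A→G, transition), site 20 (C→T, transition), site 23 (G→A, transition), site 27 (T→A, transversion), site 30 (C→T, transition), site 31 (T→C, transition), site 34 (T→C, transition), site 36 (T→C, transition), site 39 (C→T, transition).
Of the 12 differences, 10 transitions and 2 transversions, so the answer is 10.

10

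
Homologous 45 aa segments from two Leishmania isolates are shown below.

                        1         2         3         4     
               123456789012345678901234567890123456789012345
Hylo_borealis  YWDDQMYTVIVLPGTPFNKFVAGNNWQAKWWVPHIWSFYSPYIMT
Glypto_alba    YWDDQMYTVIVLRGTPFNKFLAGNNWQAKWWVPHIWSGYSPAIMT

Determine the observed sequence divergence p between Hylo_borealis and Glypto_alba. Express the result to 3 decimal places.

0.089

Mismatches occur at site 13 (P→R), site 21 (V→L), site 38 (F→G), site 42 (Y→A).
There are 4 differences over 45 sites, so p = 4/45 = 0.089.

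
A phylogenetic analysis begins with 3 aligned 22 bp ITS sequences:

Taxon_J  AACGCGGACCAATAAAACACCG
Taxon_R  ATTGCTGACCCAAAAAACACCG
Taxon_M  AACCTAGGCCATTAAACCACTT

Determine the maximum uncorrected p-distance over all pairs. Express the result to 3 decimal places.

0.545

Pairwise Hamming distances:
  Taxon_J vs Taxon_R: 5
  Taxon_J vs Taxon_M: 8
  Taxon_R vs Taxon_M: 12
The largest is 12 mismatches, between Taxon_R and Taxon_M; p = 12/22 = 0.545.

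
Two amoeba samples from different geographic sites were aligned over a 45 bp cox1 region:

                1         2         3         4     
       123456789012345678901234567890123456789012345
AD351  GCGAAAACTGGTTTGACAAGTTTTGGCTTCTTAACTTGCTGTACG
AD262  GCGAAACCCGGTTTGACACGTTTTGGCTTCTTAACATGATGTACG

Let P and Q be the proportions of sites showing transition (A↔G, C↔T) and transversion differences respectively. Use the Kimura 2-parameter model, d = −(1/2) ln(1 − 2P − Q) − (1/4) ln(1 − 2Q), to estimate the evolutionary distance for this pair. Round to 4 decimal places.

0.1205

Mismatches occur at site 7 (A↔C, transversion), site 9 (T↔C, transition), site 19 (A↔C, transversion), site 36 (T↔A, transversion), site 39 (C↔A, transversion).
Of the 5 differences, 1 transition and 4 transversions over 45 sites: P = 1/45 = 0.022222, Q = 4/45 = 0.088889.
d = −0.5·ln(0.866667) − 0.25·ln(0.822222) = −0.5·(-0.143100) − 0.25·(-0.195745) = 0.1205.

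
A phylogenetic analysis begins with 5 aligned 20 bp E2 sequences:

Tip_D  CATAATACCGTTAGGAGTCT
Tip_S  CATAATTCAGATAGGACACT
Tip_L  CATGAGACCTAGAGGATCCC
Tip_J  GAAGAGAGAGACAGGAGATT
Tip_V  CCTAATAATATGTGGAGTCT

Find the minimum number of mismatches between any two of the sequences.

Pairwise Hamming distances:
  Tip_D vs Tip_S: 5
  Tip_D vs Tip_L: 8
  Tip_D vs Tip_J: 10
  Tip_D vs Tip_V: 6
  Tip_S vs Tip_L: 9
  Tip_S vs Tip_J: 9
  Tip_S vs Tip_V: 10
  Tip_L vs Tip_J: 10
  Tip_L vs Tip_V: 11
  Tip_J vs Tip_V: 13
The smallest is 5, between Tip_D and Tip_S.

5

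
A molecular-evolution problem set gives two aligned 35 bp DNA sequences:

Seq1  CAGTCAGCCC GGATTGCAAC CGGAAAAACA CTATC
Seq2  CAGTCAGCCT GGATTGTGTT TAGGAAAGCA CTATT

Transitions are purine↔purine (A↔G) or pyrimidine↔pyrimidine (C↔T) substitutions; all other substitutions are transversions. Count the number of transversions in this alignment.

Differing sites — 10:C/T (Ti); 17:C/T (Ti); 18:A/G (Ti); 19:A/T (Tv); 20:C/T (Ti); 21:C/T (Ti); 22:G/A (Ti); 24:A/G (Ti); 28:A/G (Ti); 35:C/T (Ti).
Of the 10 differences, 9 transitions and 1 transversion, so the answer is 1.

1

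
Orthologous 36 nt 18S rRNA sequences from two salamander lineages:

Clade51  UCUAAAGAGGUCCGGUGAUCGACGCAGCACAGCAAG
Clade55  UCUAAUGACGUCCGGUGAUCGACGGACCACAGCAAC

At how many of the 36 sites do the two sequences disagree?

5

The sequences differ at positions 6 (A/U), 9 (G/C), 25 (C/G), 27 (G/C), 36 (G/C).
That gives 5 mismatches out of 36 aligned sites, so the Hamming distance is 5.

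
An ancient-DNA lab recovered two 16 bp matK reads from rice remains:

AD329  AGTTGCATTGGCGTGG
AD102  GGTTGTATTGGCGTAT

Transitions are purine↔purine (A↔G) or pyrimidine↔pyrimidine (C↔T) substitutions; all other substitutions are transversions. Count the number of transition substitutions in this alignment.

The sequences differ at positions 1 (A/G, transition), 6 (C/T, transition), 15 (G/A, transition), 16 (G/T, transversion).
Of the 4 differences, 3 transitions and 1 transversion, so the answer is 3.

3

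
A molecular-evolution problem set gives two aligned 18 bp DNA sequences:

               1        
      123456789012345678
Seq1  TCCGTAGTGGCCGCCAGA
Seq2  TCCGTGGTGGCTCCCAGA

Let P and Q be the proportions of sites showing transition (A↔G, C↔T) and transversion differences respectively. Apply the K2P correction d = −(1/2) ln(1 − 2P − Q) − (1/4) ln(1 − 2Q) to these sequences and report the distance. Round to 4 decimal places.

0.1922

The sequences differ at positions 6 (A/G, transition), 12 (C/T, transition), 13 (G/C, transversion).
Of the 3 differences, 2 transitions and 1 transversion over 18 sites: P = 2/18 = 0.111111, Q = 1/18 = 0.055556.
d = −0.5·ln(0.722222) − 0.25·ln(0.888888) = −0.5·(-0.325423) − 0.25·(-0.117784) = 0.1922.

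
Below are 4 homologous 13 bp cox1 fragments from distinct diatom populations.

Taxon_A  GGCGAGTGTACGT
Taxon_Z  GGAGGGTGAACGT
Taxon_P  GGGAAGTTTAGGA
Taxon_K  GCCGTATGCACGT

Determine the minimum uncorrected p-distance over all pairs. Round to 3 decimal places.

0.231

Pairwise Hamming distances:
  Taxon_A vs Taxon_Z: 3
  Taxon_A vs Taxon_P: 5
  Taxon_A vs Taxon_K: 4
  Taxon_Z vs Taxon_P: 7
  Taxon_Z vs Taxon_K: 5
  Taxon_P vs Taxon_K: 9
The smallest is 3 mismatches, between Taxon_A and Taxon_Z; p = 3/13 = 0.231.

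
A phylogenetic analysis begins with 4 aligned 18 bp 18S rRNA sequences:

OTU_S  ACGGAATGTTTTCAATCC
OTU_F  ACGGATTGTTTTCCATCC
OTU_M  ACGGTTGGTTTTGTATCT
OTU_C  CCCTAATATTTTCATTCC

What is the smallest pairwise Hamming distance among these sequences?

Pairwise Hamming distances:
  OTU_S vs OTU_F: 2
  OTU_S vs OTU_M: 6
  OTU_S vs OTU_C: 5
  OTU_F vs OTU_M: 5
  OTU_F vs OTU_C: 7
  OTU_M vs OTU_C: 11
The smallest is 2, between OTU_S and OTU_F.

2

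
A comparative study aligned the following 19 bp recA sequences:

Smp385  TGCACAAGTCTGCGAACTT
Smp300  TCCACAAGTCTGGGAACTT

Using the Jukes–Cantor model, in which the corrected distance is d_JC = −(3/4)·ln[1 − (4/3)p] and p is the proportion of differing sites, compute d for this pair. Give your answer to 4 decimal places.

Mismatches occur at site 2 (G↔C), site 13 (C↔G).
p = 2/19 = 0.105263.
d = −0.75 · ln(1 − (4/3)·0.105263) = −0.75 · ln(0.859649) = −0.75 · (-0.151231) = 0.1134.

0.1134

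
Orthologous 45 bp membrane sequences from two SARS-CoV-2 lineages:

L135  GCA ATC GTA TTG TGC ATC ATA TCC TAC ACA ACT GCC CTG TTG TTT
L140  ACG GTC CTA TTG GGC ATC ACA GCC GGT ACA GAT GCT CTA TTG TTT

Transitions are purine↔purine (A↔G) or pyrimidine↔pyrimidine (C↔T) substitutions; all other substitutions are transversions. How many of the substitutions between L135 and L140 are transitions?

Mismatches occur at site 1 (G↔A, transition), site 3 (A↔G, transition), site 4 (A↔G, transition), site 7 (G↔C, transversion), site 13 (T↔G, transversion), site 20 (T↔C, transition), site 22 (T↔G, transversion), site 25 (T↔G, transversion), site 26 (A↔G, transition), site 27 (C↔T, transition), site 31 (A↔G, transition), site 32 (C↔A, transversion), site 36 (C↔T, transition), site 39 (G↔A, transition).
Of the 14 differences, 9 transitions and 5 transversions, so the answer is 9.

9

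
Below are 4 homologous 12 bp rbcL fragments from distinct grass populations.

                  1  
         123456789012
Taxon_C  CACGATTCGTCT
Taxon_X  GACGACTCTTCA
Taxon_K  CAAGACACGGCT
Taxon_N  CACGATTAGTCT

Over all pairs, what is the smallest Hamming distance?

Pairwise Hamming distances:
  Taxon_C vs Taxon_X: 4
  Taxon_C vs Taxon_K: 4
  Taxon_C vs Taxon_N: 1
  Taxon_X vs Taxon_K: 6
  Taxon_X vs Taxon_N: 5
  Taxon_K vs Taxon_N: 5
The smallest is 1, between Taxon_C and Taxon_N.

1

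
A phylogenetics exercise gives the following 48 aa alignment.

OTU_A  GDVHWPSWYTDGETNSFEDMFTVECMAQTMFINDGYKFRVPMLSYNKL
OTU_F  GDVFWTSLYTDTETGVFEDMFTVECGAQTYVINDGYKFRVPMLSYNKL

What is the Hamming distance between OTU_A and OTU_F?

The sequences differ at positions 4 (H/F), 6 (P/T), 8 (W/L), 12 (G/T), 15 (N/G), 16 (S/V), 26 (M/G), 30 (M/Y), 31 (F/V).
That gives 9 mismatches out of 48 aligned sites, so the Hamming distance is 9.

9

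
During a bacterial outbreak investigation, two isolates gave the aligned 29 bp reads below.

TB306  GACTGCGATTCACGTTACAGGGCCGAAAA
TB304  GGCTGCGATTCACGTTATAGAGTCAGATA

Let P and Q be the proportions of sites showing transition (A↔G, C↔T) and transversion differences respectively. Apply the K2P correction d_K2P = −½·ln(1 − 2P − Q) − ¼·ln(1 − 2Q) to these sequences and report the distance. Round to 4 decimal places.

Mismatches occur at site 2 (A→G, transition), site 18 (C→T, transition), site 21 (G→A, transition), site 23 (C→T, transition), site 25 (G→A, transition), site 26 (A→G, transition), site 28 (A→T, transversion).
Of the 7 differences, 6 transitions and 1 transversion over 29 sites: P = 6/29 = 0.206897, Q = 1/29 = 0.034483.
d = −0.5·ln(0.551723) − 0.25·ln(0.931034) = −0.5·(-0.594709) − 0.25·(-0.071459) = 0.3152.

0.3152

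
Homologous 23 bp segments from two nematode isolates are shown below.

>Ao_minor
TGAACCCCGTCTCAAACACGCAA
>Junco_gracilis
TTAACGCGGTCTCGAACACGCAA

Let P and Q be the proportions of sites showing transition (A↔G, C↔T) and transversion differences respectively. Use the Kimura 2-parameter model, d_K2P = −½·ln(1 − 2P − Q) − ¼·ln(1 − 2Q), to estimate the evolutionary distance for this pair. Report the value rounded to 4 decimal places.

0.1981

Differing sites — 2:G/T (Tv); 6:C/G (Tv); 8:C/G (Tv); 14:A/G (Ti).
Of the 4 differences, 1 transition and 3 transversions over 23 sites: P = 1/23 = 0.043478, Q = 3/23 = 0.130435.
d = −0.5·ln(0.782609) − 0.25·ln(0.739130) = −0.5·(-0.245122) − 0.25·(-0.302281) = 0.1981.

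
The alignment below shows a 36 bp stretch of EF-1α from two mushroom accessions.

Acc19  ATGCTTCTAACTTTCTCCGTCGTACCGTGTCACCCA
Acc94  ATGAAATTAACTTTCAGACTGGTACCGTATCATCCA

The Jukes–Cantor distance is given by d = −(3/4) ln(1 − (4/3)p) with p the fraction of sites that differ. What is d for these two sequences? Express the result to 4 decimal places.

Mismatches occur at site 4 (C/A), site 5 (T/A), site 6 (T/A), site 7 (C/T), site 16 (T/A), site 17 (C/G), site 18 (C/A), site 19 (G/C), site 21 (C/G), site 29 (G/A), site 33 (C/T).
p = 11/36 = 0.305556.
d = −0.75 · ln(1 − (4/3)·0.305556) = −0.75 · ln(0.592592) = −0.75 · (-0.523249) = 0.3924.

0.3924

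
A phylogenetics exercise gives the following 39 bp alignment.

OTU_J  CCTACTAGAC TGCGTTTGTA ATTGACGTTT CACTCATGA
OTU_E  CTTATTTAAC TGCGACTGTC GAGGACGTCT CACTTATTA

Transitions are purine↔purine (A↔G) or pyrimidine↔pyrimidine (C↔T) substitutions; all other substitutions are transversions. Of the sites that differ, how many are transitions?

The sequences differ at positions 2 (C/T, transition), 5 (C/T, transition), 7 (A/T, transversion), 8 (G/A, transition), 15 (T/A, transversion), 16 (T/C, transition), 20 (A/C, transversion), 21 (A/G, transition), 22 (T/A, transversion), 23 (T/G, transversion), 29 (T/C, transition), 35 (C/T, transition), 38 (G/T, transversion).
Of the 13 differences, 7 transitions and 6 transversions, so the answer is 7.

7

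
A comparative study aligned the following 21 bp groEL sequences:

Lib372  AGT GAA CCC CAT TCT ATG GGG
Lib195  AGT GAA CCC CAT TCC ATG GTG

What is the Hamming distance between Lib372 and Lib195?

2

The sequences differ at positions 15 (T/C), 20 (G/T).
That gives 2 mismatches out of 21 aligned sites, so the Hamming distance is 2.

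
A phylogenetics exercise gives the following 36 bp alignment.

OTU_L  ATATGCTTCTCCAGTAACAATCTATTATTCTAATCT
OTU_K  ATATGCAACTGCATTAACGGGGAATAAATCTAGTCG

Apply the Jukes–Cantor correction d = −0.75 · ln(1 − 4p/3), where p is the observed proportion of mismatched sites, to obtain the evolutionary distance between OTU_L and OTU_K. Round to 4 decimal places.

The sequences differ at positions 7 (T/A), 8 (T/A), 11 (C/G), 14 (G/T), 19 (A/G), 20 (A/G), 21 (T/G), 22 (C/G), 23 (T/A), 26 (T/A), 28 (T/A), 33 (A/G), 36 (T/G).
p = 13/36 = 0.361111.
d = −0.75 · ln(1 − (4/3)·0.361111) = −0.75 · ln(0.518519) = −0.75 · (-0.656779) = 0.4926.

0.4926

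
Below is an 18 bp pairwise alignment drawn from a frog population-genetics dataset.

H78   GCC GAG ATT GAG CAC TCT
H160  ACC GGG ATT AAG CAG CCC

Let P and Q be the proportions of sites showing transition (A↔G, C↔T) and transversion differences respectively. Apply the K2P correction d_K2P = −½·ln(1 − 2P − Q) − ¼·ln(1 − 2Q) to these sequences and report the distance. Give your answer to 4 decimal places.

Mismatches occur at site 1 (G↔A, transition), site 5 (A↔G, transition), site 10 (G↔A, transition), site 15 (C↔G, transversion), site 16 (T↔C, transition), site 18 (T↔C, transition).
Of the 6 differences, 5 transitions and 1 transversion over 18 sites: P = 5/18 = 0.277778, Q = 1/18 = 0.055556.
d = −0.5·ln(0.388888) − 0.25·ln(0.888888) = −0.5·(-0.944464) − 0.25·(-0.117784) = 0.5017.

0.5017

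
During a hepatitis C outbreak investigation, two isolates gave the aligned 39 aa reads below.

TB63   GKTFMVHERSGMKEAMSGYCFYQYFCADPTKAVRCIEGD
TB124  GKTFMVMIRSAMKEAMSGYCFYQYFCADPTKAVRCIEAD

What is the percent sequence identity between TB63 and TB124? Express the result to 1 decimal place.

Mismatches occur at site 7 (H/M), site 8 (E/I), site 11 (G/A), site 38 (G/A).
35 of the 39 sites match, so the percent identity is 35/39 × 100 = 89.7%.

89.7%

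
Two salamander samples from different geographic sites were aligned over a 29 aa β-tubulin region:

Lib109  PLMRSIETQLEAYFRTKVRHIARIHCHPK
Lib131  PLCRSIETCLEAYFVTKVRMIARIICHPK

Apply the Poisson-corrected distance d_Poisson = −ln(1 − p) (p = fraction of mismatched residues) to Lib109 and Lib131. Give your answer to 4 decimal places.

0.1892

Differing sites — 3:M/C; 9:Q/C; 15:R/V; 20:H/M; 25:H/I.
p = 5/29 = 0.172414.
d = −ln(1 − 0.172414) = −ln(0.827586) = 0.1892.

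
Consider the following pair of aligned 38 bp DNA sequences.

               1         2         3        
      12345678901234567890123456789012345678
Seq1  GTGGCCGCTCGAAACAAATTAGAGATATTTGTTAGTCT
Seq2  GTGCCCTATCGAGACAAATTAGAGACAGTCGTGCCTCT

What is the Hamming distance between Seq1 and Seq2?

Differing sites — 4:G/C; 7:G/T; 8:C/A; 13:A/G; 26:T/C; 28:T/G; 30:T/C; 33:T/G; 34:A/C; 35:G/C.
That gives 10 mismatches out of 38 aligned sites, so the Hamming distance is 10.

10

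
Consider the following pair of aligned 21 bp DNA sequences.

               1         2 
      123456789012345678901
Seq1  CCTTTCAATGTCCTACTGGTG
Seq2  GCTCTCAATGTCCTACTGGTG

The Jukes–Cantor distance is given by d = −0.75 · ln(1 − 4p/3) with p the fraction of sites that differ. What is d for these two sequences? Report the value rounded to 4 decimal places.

Differing sites — 1:C/G; 4:T/C.
p = 2/21 = 0.095238.
d = −0.75 · ln(1 − (4/3)·0.095238) = −0.75 · ln(0.873016) = −0.75 · (-0.135801) = 0.1019.

0.1019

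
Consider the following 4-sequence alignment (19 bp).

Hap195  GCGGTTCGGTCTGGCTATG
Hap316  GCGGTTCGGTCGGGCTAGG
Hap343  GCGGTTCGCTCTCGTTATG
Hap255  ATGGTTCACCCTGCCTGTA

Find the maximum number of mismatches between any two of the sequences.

Pairwise Hamming distances:
  Hap195 vs Hap316: 2
  Hap195 vs Hap343: 3
  Hap195 vs Hap255: 8
  Hap316 vs Hap343: 5
  Hap316 vs Hap255: 10
  Hap343 vs Hap255: 9
The largest is 10, between Hap316 and Hap255.

10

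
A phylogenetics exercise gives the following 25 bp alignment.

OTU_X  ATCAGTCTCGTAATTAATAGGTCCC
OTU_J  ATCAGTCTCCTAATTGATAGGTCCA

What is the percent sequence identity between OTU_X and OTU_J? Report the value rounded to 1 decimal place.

The sequences differ at positions 10 (G/C), 16 (A/G), 25 (C/A).
22 of the 25 sites match, so the percent identity is 22/25 × 100 = 88.0%.

88.0%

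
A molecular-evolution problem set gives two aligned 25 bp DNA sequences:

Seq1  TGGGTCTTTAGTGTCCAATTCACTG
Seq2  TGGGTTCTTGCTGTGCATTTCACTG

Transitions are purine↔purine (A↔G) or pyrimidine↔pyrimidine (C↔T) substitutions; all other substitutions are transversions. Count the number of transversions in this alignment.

3

Mismatches occur at site 6 (C→T, transition), site 7 (T→C, transition), site 10 (A→G, transition), site 11 (G→C, transversion), site 15 (C→G, transversion), site 18 (A→T, transversion).
Of the 6 differences, 3 transitions and 3 transversions, so the answer is 3.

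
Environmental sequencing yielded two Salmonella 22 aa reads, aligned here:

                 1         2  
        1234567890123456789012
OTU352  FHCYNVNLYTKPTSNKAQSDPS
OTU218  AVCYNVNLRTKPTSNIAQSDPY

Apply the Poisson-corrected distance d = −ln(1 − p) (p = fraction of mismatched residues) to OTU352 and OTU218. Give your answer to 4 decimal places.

The sequences differ at positions 1 (F/A), 2 (H/V), 9 (Y/R), 16 (K/I), 22 (S/Y).
p = 5/22 = 0.227273.
d = −ln(1 − 0.227273) = −ln(0.772727) = 0.2578.

0.2578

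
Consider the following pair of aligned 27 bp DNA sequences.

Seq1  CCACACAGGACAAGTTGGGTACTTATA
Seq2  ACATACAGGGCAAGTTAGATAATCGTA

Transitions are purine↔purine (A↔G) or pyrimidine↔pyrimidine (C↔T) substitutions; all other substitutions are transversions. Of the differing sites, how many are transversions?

2

The sequences differ at positions 1 (C/A, transversion), 4 (C/T, transition), 10 (A/G, transition), 17 (G/A, transition), 19 (G/A, transition), 22 (C/A, transversion), 24 (T/C, transition), 25 (A/G, transition).
Of the 8 differences, 6 transitions and 2 transversions, so the answer is 2.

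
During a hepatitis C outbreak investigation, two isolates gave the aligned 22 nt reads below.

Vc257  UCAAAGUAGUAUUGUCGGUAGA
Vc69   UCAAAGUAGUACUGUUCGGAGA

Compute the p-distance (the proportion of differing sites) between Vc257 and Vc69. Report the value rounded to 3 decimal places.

The sequences differ at positions 12 (U/C), 16 (C/U), 17 (G/C), 19 (U/G).
There are 4 differences over 22 sites, so p = 4/22 = 0.182.

0.182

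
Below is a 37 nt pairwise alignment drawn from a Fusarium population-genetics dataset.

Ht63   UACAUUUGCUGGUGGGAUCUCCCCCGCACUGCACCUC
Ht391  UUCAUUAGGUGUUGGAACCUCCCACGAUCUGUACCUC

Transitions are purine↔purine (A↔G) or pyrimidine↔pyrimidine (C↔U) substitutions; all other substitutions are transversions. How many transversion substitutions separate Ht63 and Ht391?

Mismatches occur at site 2 (A/U, transversion), site 7 (U/A, transversion), site 9 (C/G, transversion), site 12 (G/U, transversion), site 16 (G/A, transition), site 18 (U/C, transition), site 24 (C/A, transversion), site 27 (C/A, transversion), site 28 (A/U, transversion), site 32 (C/U, transition).
Of the 10 differences, 3 transitions and 7 transversions, so the answer is 7.

7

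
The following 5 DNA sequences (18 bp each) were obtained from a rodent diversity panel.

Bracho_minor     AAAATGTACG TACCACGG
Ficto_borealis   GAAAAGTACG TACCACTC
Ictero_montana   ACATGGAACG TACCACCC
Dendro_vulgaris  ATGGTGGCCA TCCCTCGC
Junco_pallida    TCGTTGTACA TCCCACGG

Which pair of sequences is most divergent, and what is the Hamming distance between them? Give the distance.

Pairwise Hamming distances:
  Bracho_minor vs Ficto_borealis: 4
  Bracho_minor vs Ictero_montana: 6
  Bracho_minor vs Dendro_vulgaris: 9
  Bracho_minor vs Junco_pallida: 6
  Ficto_borealis vs Ictero_montana: 6
  Ficto_borealis vs Dendro_vulgaris: 11
  Ficto_borealis vs Junco_pallida: 9
  Ictero_montana vs Dendro_vulgaris: 10
  Ictero_montana vs Junco_pallida: 8
  Dendro_vulgaris vs Junco_pallida: 7
The largest is 11, between Ficto_borealis and Dendro_vulgaris.

11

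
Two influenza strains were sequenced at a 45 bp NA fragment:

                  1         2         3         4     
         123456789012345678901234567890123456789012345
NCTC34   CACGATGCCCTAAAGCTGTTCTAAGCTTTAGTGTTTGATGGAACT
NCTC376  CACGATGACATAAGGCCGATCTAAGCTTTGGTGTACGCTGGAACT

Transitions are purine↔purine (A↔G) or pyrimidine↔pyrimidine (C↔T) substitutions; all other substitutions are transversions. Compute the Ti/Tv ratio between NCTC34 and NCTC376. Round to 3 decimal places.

The sequences differ at positions 8 (C/A, transversion), 10 (C/A, transversion), 14 (A/G, transition), 17 (T/C, transition), 19 (T/A, transversion), 30 (A/G, transition), 35 (T/A, transversion), 36 (T/C, transition), 38 (A/C, transversion).
Of the 9 differences, 4 transitions and 5 transversions, so Ti/Tv = 4/5 = 0.800.

0.800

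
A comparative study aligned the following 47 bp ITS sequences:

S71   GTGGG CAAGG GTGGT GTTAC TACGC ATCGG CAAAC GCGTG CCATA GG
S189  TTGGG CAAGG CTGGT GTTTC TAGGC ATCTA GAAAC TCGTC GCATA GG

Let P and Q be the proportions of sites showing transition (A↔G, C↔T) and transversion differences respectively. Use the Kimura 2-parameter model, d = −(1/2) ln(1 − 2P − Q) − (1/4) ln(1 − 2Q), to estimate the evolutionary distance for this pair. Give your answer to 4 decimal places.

Mismatches occur at site 1 (G/T, transversion), site 11 (G/C, transversion), site 19 (A/T, transversion), site 23 (C/G, transversion), site 29 (G/T, transversion), site 30 (G/A, transition), site 31 (C/G, transversion), site 36 (G/T, transversion), site 40 (G/C, transversion), site 41 (C/G, transversion).
Of the 10 differences, 1 transition and 9 transversions over 47 sites: P = 1/47 = 0.021277, Q = 9/47 = 0.191489.
d = −0.5·ln(0.765957) − 0.25·ln(0.617022) = −0.5·(-0.266629) − 0.25·(-0.482851) = 0.2540.

0.2540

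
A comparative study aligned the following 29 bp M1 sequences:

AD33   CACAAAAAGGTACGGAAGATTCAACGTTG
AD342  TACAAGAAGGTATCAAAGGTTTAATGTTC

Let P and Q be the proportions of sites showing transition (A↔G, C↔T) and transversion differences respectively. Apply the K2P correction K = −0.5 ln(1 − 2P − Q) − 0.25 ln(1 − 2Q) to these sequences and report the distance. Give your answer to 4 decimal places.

The sequences differ at positions 1 (C/T, transition), 6 (A/G, transition), 13 (C/T, transition), 14 (G/C, transversion), 15 (G/A, transition), 19 (A/G, transition), 22 (C/T, transition), 25 (C/T, transition), 29 (G/C, transversion).
Of the 9 differences, 7 transitions and 2 transversions over 29 sites: P = 7/29 = 0.241379, Q = 2/29 = 0.068966.
d = −0.5·ln(0.448276) − 0.25·ln(0.862068) = −0.5·(-0.802346) − 0.25·(-0.148421) = 0.4383.

0.4383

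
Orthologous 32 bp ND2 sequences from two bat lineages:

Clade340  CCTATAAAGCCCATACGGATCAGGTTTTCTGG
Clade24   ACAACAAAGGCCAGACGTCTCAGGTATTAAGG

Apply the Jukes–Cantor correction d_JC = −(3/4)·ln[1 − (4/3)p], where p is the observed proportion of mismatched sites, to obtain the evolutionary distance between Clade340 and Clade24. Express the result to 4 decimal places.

0.4042

Differing sites — 1:C/A; 3:T/A; 5:T/C; 10:C/G; 14:T/G; 18:G/T; 19:A/C; 26:T/A; 29:C/A; 30:T/A.
p = 10/32 = 0.312500.
d = −0.75 · ln(1 − (4/3)·0.312500) = −0.75 · ln(0.583333) = −0.75 · (-0.538997) = 0.4042.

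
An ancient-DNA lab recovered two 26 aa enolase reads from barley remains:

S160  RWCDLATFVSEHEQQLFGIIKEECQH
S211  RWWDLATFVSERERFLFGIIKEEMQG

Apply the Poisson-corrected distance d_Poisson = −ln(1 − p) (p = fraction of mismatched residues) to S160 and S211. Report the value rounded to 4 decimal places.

Differing sites — 3:C/W; 12:H/R; 14:Q/R; 15:Q/F; 24:C/M; 26:H/G.
p = 6/26 = 0.230769.
d = −ln(1 − 0.230769) = −ln(0.769231) = 0.2624.

0.2624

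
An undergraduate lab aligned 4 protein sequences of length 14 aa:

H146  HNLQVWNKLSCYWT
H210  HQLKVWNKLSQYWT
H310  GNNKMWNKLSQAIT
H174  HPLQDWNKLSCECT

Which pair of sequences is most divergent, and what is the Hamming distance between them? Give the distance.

8

Pairwise Hamming distances:
  H146 vs H210: 3
  H146 vs H310: 7
  H146 vs H174: 4
  H210 vs H310: 6
  H210 vs H174: 6
  H310 vs H174: 8
The largest is 8, between H310 and H174.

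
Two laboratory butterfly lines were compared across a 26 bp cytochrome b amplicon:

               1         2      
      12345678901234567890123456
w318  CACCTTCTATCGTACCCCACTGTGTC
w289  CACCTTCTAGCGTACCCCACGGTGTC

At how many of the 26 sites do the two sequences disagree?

Mismatches occur at site 10 (T→G), site 21 (T→G).
That gives 2 mismatches out of 26 aligned sites, so the Hamming distance is 2.

2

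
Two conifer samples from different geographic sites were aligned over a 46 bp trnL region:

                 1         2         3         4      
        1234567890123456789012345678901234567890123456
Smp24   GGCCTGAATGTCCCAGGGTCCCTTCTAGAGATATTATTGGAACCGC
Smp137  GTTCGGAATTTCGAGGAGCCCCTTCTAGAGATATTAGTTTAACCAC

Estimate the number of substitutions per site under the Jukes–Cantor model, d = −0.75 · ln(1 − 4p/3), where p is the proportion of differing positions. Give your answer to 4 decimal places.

Differing sites — 2:G/T; 3:C/T; 5:T/G; 10:G/T; 13:C/G; 14:C/A; 15:A/G; 17:G/A; 19:T/C; 37:T/G; 39:G/T; 40:G/T; 45:G/A.
p = 13/46 = 0.282609.
d = −0.75 · ln(1 − (4/3)·0.282609) = −0.75 · ln(0.623188) = −0.75 · (-0.472907) = 0.3547.

0.3547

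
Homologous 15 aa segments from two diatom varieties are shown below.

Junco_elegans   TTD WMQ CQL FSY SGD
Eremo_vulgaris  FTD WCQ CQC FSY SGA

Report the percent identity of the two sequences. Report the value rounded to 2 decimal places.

73.33%

Mismatches occur at site 1 (T↔F), site 5 (M↔C), site 9 (L↔C), site 15 (D↔A).
11 of the 15 sites match, so the percent identity is 11/15 × 100 = 73.33%.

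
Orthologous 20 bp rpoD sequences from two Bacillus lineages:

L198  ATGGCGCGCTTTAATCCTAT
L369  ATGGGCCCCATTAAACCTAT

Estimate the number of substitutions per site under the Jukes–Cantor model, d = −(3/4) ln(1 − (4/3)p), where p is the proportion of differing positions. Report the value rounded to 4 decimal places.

0.3041

Differing sites — 5:C/G; 6:G/C; 8:G/C; 10:T/A; 15:T/A.
p = 5/20 = 0.250000.
d = −0.75 · ln(1 − (4/3)·0.250000) = −0.75 · ln(0.666667) = −0.75 · (-0.405465) = 0.3041.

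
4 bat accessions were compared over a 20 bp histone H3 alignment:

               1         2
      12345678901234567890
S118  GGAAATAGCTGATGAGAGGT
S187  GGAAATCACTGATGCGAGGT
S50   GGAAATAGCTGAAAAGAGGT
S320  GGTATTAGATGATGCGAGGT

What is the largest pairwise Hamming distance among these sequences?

Pairwise Hamming distances:
  S118 vs S187: 3
  S118 vs S50: 2
  S118 vs S320: 4
  S187 vs S50: 5
  S187 vs S320: 5
  S50 vs S320: 6
The largest is 6, between S50 and S320.

6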